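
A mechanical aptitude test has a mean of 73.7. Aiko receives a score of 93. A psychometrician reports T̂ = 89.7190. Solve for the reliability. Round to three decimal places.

T̂ = ρX + (1 − ρ)μ  ⇒  T̂ − μ = ρ(X − μ)
ρ = (T̂ − μ)/(X − μ) = (89.7190 − 73.7) / (93 − 73.7) = 16.0190 / 19.3 = 0.83000

0.830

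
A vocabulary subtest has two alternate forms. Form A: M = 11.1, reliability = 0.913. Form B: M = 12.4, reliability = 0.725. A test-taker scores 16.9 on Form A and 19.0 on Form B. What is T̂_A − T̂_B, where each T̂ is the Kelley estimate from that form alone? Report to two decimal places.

-0.79

T̂_A = 0.913(16.9) + 0.087(11.1) = 16.3954
T̂_B = 0.725(19.0) + 0.275(12.4) = 17.1850
T̂_A − T̂_B = -0.7896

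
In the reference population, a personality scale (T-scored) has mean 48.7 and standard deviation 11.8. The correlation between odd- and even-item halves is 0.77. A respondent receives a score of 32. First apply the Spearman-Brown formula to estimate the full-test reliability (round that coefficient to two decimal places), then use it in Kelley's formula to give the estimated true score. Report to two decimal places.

34.17

Spearman-Brown: ρ = 2r/(1 + r) = 2(0.77)/(1 + 0.77) = 1.540/1.77 = 0.8701 → 0.87
Weight the observed score by reliability and the mean by (1 − reliability): T̂ = 0.87·32 + 0.13·48.7 = 27.84 + 6.331 = 34.171.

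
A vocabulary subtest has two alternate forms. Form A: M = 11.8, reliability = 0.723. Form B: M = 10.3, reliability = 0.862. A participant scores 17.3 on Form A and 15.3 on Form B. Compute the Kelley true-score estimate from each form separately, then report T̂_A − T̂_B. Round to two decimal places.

1.17

T̂_A = 0.723(17.3) + 0.277(11.8) = 15.7765
T̂_B = 0.862(15.3) + 0.138(10.3) = 14.6100
T̂_A − T̂_B = 1.1665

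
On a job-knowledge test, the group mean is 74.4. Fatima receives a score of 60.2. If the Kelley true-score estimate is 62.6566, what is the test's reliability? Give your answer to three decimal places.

T̂ = ρX + (1 − ρ)μ  ⇒  T̂ − μ = ρ(X − μ)
ρ = (T̂ − μ)/(X − μ) = (62.6566 − 74.4) / (60.2 − 74.4) = -11.7434 / -14.2 = 0.82700

0.827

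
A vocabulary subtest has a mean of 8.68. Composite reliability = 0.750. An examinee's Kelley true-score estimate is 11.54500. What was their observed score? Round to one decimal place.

12.5

T̂ = ρX + (1 − ρ)μ  ⇒  X = (T̂ − (1 − ρ)μ) / ρ
X = (11.54500 − 0.250 × 8.68) / 0.750 = (11.54500 − 2.17000) / 0.750 = 9.37500 / 0.750 = 12.500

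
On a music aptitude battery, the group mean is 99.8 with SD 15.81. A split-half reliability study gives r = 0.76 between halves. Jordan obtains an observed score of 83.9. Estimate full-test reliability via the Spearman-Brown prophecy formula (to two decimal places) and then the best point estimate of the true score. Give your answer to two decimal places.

Spearman-Brown: ρ = 2r/(1 + r) = 2(0.76)/(1 + 0.76) = 1.520/1.76 = 0.8636 → 0.86
T̂ = 0.86(83.9) + 0.14(99.8) = 72.154 + 13.972 = 86.126 → 86.13

86.13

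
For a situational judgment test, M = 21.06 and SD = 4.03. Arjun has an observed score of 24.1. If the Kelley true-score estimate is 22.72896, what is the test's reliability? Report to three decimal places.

T̂ = ρX + (1 − ρ)μ  ⇒  T̂ − μ = ρ(X − μ)
ρ = (T̂ − μ)/(X − μ) = (22.72896 − 21.06) / (24.1 − 21.06) = 1.66896 / 3.04 = 0.54900

0.549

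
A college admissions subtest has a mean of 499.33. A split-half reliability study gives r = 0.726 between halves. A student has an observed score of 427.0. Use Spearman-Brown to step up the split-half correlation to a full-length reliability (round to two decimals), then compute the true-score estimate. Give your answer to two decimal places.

438.57

Spearman-Brown: ρ = 2r/(1 + r) = 2(0.726)/(1 + 0.726) = 1.4520/1.726 = 0.8413 → 0.84
T̂ = 0.84(427.0) + 0.16(499.33) = 358.680 + 79.8928 = 438.573 → 438.57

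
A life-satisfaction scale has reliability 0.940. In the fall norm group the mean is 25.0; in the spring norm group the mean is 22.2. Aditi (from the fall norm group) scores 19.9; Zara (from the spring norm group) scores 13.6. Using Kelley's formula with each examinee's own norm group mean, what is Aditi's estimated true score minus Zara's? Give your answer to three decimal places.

T̂_Aditi = 0.940(19.9) + 0.060(25.0) = 20.20600
T̂_Zara = 0.940(13.6) + 0.060(22.2) = 14.11600
Difference = 20.20600 − 14.11600 = 6.09000

6.090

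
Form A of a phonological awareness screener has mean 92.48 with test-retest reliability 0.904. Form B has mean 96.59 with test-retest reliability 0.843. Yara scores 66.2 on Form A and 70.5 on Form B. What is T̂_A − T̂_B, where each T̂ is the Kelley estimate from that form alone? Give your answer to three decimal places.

T̂_A = 0.904(66.2) + 0.096(92.48) = 68.72288
T̂_B = 0.843(70.5) + 0.157(96.59) = 74.59613
T̂_A − T̂_B = -5.87325

-5.873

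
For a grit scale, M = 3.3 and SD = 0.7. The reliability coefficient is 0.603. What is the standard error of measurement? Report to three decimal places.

SEM = SD · √(1 − ρ) = 0.7 × √0.397 = 0.7 × 0.6301 = 0.4411

0.441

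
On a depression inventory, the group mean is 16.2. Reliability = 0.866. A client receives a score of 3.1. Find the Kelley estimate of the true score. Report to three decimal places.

T̂ = ρX + (1 − ρ)μ
  = 0.866 × 3.1 + 0.134 × 16.2
  = 2.6846 + 2.1708
  = 4.8554
  ≈ 4.855

4.855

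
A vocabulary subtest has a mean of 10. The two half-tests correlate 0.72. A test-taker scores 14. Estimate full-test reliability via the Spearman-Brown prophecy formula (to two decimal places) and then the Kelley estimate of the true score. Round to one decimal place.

Spearman-Brown: ρ = 2r/(1 + r) = 2(0.72)/(1 + 0.72) = 1.440/1.72 = 0.8372 → 0.84
Kelley's formula gives T̂ = 0.84·14 + 0.16·10 = 11.76 + 1.60 = 13.36.

13.4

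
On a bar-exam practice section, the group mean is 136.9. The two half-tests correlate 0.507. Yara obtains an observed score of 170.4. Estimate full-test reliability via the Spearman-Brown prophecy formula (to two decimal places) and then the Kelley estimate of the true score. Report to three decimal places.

Spearman-Brown: ρ = 2r/(1 + r) = 2(0.507)/(1 + 0.507) = 1.0140/1.507 = 0.6729 → 0.67
Kelley's formula gives T̂ = 0.67·170.4 + 0.33·136.9 = 114.168 + 45.177 = 159.3450.

159.345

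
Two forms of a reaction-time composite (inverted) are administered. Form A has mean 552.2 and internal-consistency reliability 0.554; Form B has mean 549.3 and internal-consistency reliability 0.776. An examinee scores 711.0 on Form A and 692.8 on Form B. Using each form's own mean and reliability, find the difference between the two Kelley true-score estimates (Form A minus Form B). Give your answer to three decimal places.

-20.481

T̂_A = 0.554(711.0) + 0.446(552.2) = 640.17520
T̂_B = 0.776(692.8) + 0.224(549.3) = 660.65600
T̂_A − T̂_B = -20.48080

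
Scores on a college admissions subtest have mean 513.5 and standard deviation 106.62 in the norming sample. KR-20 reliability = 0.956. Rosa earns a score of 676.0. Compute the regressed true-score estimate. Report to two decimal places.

668.85

T̂ = ρX + (1 − ρ)μ
  = 0.956 × 676.0 + 0.044 × 513.5
  = 646.2560 + 22.5940
  = 668.850
  ≈ 668.85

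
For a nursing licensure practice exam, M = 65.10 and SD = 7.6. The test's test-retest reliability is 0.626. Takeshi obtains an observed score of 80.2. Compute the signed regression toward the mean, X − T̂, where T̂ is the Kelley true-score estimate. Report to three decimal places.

Weight the observed score by reliability and the mean by (1 − reliability): T̂ = 0.626·80.2 + 0.374·65.10 = 50.2052 + 24.34740 = 74.55260.
X − T̂ = 80.2 − 74.5526 = 5.6474 → 5.647

5.647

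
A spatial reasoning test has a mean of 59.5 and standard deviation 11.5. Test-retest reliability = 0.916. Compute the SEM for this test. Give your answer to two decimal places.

3.33

SEM = SD · √(1 − ρ) = 11.5 × √0.084 = 11.5 × 0.2898 = 3.333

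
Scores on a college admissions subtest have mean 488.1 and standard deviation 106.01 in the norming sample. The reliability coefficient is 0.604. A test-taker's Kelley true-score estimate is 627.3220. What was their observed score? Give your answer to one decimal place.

T̂ = ρX + (1 − ρ)μ  ⇒  X = (T̂ − (1 − ρ)μ) / ρ
X = (627.3220 − 0.396 × 488.1) / 0.604 = (627.3220 − 193.2876) / 0.604 = 434.0344 / 0.604 = 718.600

718.6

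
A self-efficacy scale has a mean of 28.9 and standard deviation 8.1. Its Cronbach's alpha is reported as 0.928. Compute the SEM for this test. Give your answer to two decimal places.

2.17

SEM = SD · √(1 − ρ) = 8.1 × √0.072 = 8.1 × 0.2683 = 2.173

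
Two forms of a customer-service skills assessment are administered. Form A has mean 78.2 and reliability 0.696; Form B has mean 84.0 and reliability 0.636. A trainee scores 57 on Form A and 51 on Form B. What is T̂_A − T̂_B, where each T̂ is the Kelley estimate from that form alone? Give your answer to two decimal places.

0.43

T̂_A = 0.696(57) + 0.304(78.2) = 63.4448
T̂_B = 0.636(51) + 0.364(84.0) = 63.0120
T̂_A − T̂_B = 0.4328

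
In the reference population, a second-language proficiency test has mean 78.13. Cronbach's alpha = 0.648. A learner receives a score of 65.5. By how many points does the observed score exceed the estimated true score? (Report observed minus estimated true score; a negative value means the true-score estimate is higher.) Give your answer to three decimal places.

-4.446

T̂ = ρX + (1 − ρ)μ
  = 0.648 × 65.5 + 0.352 × 78.13
  = 42.4440 + 27.50176
  = 69.94576
  ≈ 69.9458
X − T̂ = 65.5 − 69.9458 = -4.4458 → -4.446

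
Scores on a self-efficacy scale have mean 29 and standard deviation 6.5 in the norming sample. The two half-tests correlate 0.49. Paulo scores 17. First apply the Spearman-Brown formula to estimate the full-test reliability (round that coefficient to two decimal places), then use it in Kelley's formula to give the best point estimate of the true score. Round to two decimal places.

Spearman-Brown: ρ = 2r/(1 + r) = 2(0.49)/(1 + 0.49) = 0.980/1.49 = 0.6577 → 0.66
T̂ = 0.66(17) + 0.34(29) = 11.22 + 9.86 = 21.080 → 21.08

21.08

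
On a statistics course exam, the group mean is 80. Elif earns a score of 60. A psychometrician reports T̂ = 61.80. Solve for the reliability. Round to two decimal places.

T̂ = ρX + (1 − ρ)μ  ⇒  T̂ − μ = ρ(X − μ)
ρ = (T̂ − μ)/(X − μ) = (61.80 − 80) / (60 − 80) = -18.20 / -20.0 = 0.9100

0.91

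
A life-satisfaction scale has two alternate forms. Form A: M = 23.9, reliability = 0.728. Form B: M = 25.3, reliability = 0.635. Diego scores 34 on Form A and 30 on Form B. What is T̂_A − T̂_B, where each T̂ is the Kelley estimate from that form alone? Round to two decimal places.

T̂_A = 0.728(34) + 0.272(23.9) = 31.2528
T̂_B = 0.635(30) + 0.365(25.3) = 28.2845
T̂_A − T̂_B = 2.9683

2.97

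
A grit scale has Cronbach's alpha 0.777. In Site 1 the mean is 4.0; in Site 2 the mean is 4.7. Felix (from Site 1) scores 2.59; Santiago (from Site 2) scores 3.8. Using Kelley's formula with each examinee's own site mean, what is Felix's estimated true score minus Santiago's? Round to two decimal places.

-1.10

T̂_Felix = 0.777(2.59) + 0.223(4.0) = 2.9044
T̂_Santiago = 0.777(3.8) + 0.223(4.7) = 4.0007
Difference = 2.9044 − 4.0007 = -1.0963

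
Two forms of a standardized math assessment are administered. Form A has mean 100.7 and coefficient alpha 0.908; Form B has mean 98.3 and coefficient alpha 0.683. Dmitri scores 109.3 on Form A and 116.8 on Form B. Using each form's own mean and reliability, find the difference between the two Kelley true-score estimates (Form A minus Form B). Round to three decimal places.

-2.427

T̂_A = 0.908(109.3) + 0.092(100.7) = 108.50880
T̂_B = 0.683(116.8) + 0.317(98.3) = 110.93550
T̂_A − T̂_B = -2.42670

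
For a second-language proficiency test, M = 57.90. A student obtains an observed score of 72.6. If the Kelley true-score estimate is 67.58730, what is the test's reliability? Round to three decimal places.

T̂ = ρX + (1 − ρ)μ  ⇒  T̂ − μ = ρ(X − μ)
ρ = (T̂ − μ)/(X − μ) = (67.58730 − 57.90) / (72.6 − 57.90) = 9.68730 / 14.70 = 0.65900

0.659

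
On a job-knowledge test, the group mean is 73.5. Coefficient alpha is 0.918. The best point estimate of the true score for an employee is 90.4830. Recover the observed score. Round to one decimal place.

T̂ = ρX + (1 − ρ)μ  ⇒  X = (T̂ − (1 − ρ)μ) / ρ
X = (90.4830 − 0.082 × 73.5) / 0.918 = (90.4830 − 6.0270) / 0.918 = 84.4560 / 0.918 = 92.000

92.0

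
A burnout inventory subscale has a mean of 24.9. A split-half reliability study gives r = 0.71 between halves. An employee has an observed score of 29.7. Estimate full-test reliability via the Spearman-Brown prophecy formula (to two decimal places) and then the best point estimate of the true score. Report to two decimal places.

28.88

Spearman-Brown: ρ = 2r/(1 + r) = 2(0.71)/(1 + 0.71) = 1.420/1.71 = 0.8304 → 0.83
T̂ = ρX + (1 − ρ)μ
  = 0.83 × 29.7 + 0.17 × 24.9
  = 24.651 + 4.233
  = 28.884
  ≈ 28.88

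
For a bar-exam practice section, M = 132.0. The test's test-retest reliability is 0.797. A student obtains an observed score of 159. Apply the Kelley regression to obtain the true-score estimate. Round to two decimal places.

153.52

T̂ = 0.797(159) + 0.203(132.0) = 126.723 + 26.7960 = 153.519 → 153.52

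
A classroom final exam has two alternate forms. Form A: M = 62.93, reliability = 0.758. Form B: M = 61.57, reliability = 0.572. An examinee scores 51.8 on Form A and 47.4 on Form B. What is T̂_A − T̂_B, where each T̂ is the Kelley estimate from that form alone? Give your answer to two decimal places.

T̂_A = 0.758(51.8) + 0.242(62.93) = 54.4935
T̂_B = 0.572(47.4) + 0.428(61.57) = 53.4648
T̂_A − T̂_B = 1.0287

1.03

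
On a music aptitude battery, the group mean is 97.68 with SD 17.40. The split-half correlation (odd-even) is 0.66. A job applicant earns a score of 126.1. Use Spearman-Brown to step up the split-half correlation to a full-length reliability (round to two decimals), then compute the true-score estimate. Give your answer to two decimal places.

120.42

Spearman-Brown: ρ = 2r/(1 + r) = 2(0.66)/(1 + 0.66) = 1.320/1.66 = 0.7952 → 0.80
T̂ = ρX + (1 − ρ)μ
  = 0.80 × 126.1 + 0.20 × 97.68
  = 100.880 + 19.5360
  = 120.416
  ≈ 120.42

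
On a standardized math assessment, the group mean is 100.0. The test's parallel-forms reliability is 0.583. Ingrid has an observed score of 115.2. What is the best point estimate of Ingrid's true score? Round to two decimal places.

108.86

Kelley's formula gives T̂ = 0.583·115.2 + 0.417·100.0 = 67.1616 + 41.7000 = 108.862.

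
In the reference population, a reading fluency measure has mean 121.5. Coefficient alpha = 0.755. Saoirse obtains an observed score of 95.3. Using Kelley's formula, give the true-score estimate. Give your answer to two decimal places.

101.72

Weight the observed score by reliability and the mean by (1 − reliability): T̂ = 0.755·95.3 + 0.245·121.5 = 71.9515 + 29.7675 = 101.719.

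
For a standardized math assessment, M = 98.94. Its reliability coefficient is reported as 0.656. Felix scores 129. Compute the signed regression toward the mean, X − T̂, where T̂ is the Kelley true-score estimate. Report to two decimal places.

T̂ = ρX + (1 − ρ)μ
  = 0.656 × 129 + 0.344 × 98.94
  = 84.624 + 34.03536
  = 118.6594
  ≈ 118.659
X − T̂ = 129 − 118.659 = 10.341 → 10.34

10.34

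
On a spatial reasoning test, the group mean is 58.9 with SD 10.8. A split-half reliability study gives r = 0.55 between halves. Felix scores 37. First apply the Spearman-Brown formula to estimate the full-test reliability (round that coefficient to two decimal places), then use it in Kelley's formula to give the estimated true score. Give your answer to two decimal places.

Spearman-Brown: ρ = 2r/(1 + r) = 2(0.55)/(1 + 0.55) = 1.100/1.55 = 0.7097 → 0.71
T̂ = ρX + (1 − ρ)μ
  = 0.71 × 37 + 0.29 × 58.9
  = 26.27 + 17.081
  = 43.351
  ≈ 43.35

43.35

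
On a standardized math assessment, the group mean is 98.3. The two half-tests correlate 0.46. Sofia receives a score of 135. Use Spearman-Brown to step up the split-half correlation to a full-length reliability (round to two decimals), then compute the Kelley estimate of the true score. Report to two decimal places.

Spearman-Brown: ρ = 2r/(1 + r) = 2(0.46)/(1 + 0.46) = 0.920/1.46 = 0.6301 → 0.63
T̂ = 0.63(135) + 0.37(98.3) = 85.05 + 36.371 = 121.421 → 121.42

121.42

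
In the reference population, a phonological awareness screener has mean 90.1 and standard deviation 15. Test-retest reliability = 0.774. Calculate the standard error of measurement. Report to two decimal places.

SEM = SD · √(1 − ρ) = 15 × √0.226 = 15 × 0.4754 = 7.131

7.13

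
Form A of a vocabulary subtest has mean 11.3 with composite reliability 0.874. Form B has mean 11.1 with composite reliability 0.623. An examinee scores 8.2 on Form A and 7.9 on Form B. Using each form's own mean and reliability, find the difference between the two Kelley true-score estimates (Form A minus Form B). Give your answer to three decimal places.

-0.516

T̂_A = 0.874(8.2) + 0.126(11.3) = 8.59060
T̂_B = 0.623(7.9) + 0.377(11.1) = 9.10640
T̂_A − T̂_B = -0.51580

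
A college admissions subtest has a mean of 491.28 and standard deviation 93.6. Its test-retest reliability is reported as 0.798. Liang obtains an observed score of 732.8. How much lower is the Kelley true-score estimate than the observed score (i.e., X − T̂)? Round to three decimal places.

48.787

T̂ = ρX + (1 − ρ)μ
  = 0.798 × 732.8 + 0.202 × 491.28
  = 584.7744 + 99.23856
  = 684.01296
  ≈ 684.0130
X − T̂ = 732.8 − 684.0130 = 48.7870 → 48.787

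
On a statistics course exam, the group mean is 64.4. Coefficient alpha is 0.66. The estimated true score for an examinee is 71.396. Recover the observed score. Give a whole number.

T̂ = ρX + (1 − ρ)μ  ⇒  X = (T̂ − (1 − ρ)μ) / ρ
X = (71.396 − 0.34 × 64.4) / 0.66 = (71.396 − 21.896) / 0.66 = 49.500 / 0.66 = 75.00

75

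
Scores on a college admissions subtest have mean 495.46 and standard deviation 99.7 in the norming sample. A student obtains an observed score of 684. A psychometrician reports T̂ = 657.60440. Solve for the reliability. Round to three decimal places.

T̂ = ρX + (1 − ρ)μ  ⇒  T̂ − μ = ρ(X − μ)
ρ = (T̂ − μ)/(X − μ) = (657.60440 − 495.46) / (684 − 495.46) = 162.14440 / 188.54 = 0.86000

0.860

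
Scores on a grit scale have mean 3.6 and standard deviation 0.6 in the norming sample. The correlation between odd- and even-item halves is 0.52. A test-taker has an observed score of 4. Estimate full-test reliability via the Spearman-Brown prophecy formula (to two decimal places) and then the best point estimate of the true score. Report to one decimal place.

3.9

Spearman-Brown: ρ = 2r/(1 + r) = 2(0.52)/(1 + 0.52) = 1.040/1.52 = 0.6842 → 0.68
T̂ = ρX + (1 − ρ)μ
  = 0.68 × 4 + 0.32 × 3.6
  = 2.72 + 1.152
  = 3.87
  ≈ 3.9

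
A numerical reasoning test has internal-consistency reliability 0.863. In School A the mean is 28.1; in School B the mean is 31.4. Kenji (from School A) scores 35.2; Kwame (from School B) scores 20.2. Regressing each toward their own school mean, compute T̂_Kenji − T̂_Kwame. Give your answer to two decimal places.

12.49

T̂_Kenji = 0.863(35.2) + 0.137(28.1) = 34.2273
T̂_Kwame = 0.863(20.2) + 0.137(31.4) = 21.7344
Difference = 34.2273 − 21.7344 = 12.4929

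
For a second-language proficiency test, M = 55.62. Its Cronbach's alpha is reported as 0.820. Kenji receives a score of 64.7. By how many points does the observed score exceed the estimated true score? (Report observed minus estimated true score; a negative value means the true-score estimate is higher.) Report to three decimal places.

1.634

T̂ = ρX + (1 − ρ)μ
  = 0.820 × 64.7 + 0.180 × 55.62
  = 53.0540 + 10.01160
  = 63.06560
  ≈ 63.0656
X − T̂ = 64.7 − 63.0656 = 1.6344 → 1.634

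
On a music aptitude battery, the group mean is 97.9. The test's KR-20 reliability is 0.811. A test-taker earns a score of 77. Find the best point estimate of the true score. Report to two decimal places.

Kelley's formula gives T̂ = 0.811·77 + 0.189·97.9 = 62.447 + 18.5031 = 80.950.

80.95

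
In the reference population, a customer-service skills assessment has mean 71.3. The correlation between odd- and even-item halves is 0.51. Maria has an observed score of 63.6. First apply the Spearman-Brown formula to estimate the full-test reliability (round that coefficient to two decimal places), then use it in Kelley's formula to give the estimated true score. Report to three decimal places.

Spearman-Brown: ρ = 2r/(1 + r) = 2(0.51)/(1 + 0.51) = 1.020/1.51 = 0.6755 → 0.68
Kelley's formula gives T̂ = 0.68·63.6 + 0.32·71.3 = 43.248 + 22.816 = 66.0640.

66.064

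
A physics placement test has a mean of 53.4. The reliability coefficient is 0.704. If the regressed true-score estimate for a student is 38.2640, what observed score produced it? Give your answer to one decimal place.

31.9

T̂ = ρX + (1 − ρ)μ  ⇒  X = (T̂ − (1 − ρ)μ) / ρ
X = (38.2640 − 0.296 × 53.4) / 0.704 = (38.2640 − 15.8064) / 0.704 = 22.4576 / 0.704 = 31.900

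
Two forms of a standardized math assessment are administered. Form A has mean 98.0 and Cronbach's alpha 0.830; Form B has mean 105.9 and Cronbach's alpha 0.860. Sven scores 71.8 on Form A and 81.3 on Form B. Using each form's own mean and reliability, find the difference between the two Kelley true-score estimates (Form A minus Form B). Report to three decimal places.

T̂_A = 0.830(71.8) + 0.170(98.0) = 76.25400
T̂_B = 0.860(81.3) + 0.140(105.9) = 84.74400
T̂_A − T̂_B = -8.49000

-8.490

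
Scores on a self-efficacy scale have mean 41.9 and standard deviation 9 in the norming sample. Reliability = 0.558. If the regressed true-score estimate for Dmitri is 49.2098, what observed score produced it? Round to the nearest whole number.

T̂ = ρX + (1 − ρ)μ  ⇒  X = (T̂ − (1 − ρ)μ) / ρ
X = (49.2098 − 0.442 × 41.9) / 0.558 = (49.2098 − 18.5198) / 0.558 = 30.6900 / 0.558 = 55.00

55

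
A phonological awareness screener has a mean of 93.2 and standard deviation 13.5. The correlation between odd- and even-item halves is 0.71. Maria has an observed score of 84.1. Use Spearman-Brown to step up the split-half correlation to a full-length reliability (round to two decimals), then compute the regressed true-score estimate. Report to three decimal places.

Spearman-Brown: ρ = 2r/(1 + r) = 2(0.71)/(1 + 0.71) = 1.420/1.71 = 0.8304 → 0.83
T̂ = ρX + (1 − ρ)μ
  = 0.83 × 84.1 + 0.17 × 93.2
  = 69.803 + 15.844
  = 85.6470
  ≈ 85.647

85.647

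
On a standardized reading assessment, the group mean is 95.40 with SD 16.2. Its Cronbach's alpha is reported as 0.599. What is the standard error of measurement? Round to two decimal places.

10.26

SEM = SD · √(1 − ρ) = 16.2 × √0.401 = 16.2 × 0.6332 = 10.259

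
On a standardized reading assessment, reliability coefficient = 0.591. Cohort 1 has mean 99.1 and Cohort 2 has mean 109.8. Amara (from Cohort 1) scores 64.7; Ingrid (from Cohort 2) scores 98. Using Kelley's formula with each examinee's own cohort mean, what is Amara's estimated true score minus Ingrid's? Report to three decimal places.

T̂_Amara = 0.591(64.7) + 0.409(99.1) = 78.76960
T̂_Ingrid = 0.591(98) + 0.409(109.8) = 102.82620
Difference = 78.76960 − 102.82620 = -24.05660

-24.057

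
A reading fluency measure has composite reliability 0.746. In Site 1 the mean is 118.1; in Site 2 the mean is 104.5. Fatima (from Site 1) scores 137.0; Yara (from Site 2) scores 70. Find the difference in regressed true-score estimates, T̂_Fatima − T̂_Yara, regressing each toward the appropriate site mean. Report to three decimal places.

53.436

T̂_Fatima = 0.746(137.0) + 0.254(118.1) = 132.19940
T̂_Yara = 0.746(70) + 0.254(104.5) = 78.76300
Difference = 132.19940 − 78.76300 = 53.43640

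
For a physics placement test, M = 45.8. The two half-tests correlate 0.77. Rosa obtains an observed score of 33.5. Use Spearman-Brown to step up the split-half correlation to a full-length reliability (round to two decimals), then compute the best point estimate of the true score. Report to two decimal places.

35.10

Spearman-Brown: ρ = 2r/(1 + r) = 2(0.77)/(1 + 0.77) = 1.540/1.77 = 0.8701 → 0.87
T̂ = ρX + (1 − ρ)μ
  = 0.87 × 33.5 + 0.13 × 45.8
  = 29.145 + 5.954
  = 35.099
  ≈ 35.10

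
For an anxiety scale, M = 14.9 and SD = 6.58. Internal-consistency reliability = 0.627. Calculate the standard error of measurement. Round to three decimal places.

SEM = SD · √(1 − ρ) = 6.58 × √0.373 = 6.58 × 0.6107 = 4.0187

4.019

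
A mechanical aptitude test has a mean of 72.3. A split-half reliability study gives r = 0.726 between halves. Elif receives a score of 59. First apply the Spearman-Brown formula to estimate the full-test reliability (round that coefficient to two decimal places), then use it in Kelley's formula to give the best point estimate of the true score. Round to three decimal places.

61.128

Spearman-Brown: ρ = 2r/(1 + r) = 2(0.726)/(1 + 0.726) = 1.4520/1.726 = 0.8413 → 0.84
Weight the observed score by reliability and the mean by (1 − reliability): T̂ = 0.84·59 + 0.16·72.3 = 49.56 + 11.568 = 61.1280.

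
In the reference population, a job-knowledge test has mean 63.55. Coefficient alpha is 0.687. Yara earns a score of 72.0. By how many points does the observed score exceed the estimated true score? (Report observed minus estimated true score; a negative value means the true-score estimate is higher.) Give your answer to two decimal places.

T̂ = 0.687(72.0) + 0.313(63.55) = 49.4640 + 19.89115 = 69.3552 → 69.355
X − T̂ = 72.0 − 69.355 = 2.645 → 2.64

2.64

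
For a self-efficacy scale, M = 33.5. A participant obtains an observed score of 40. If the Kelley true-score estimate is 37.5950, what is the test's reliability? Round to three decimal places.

0.630

T̂ = ρX + (1 − ρ)μ  ⇒  T̂ − μ = ρ(X − μ)
ρ = (T̂ − μ)/(X − μ) = (37.5950 − 33.5) / (40 − 33.5) = 4.0950 / 6.5 = 0.63000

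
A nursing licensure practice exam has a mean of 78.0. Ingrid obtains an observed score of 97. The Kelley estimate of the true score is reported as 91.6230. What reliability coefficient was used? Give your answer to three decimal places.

T̂ = ρX + (1 − ρ)μ  ⇒  T̂ − μ = ρ(X − μ)
ρ = (T̂ − μ)/(X − μ) = (91.6230 − 78.0) / (97 − 78.0) = 13.6230 / 19.0 = 0.71700

0.717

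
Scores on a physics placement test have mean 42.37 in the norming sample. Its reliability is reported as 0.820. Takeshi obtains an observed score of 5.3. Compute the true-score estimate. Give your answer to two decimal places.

T̂ = ρX + (1 − ρ)μ
  = 0.820 × 5.3 + 0.180 × 42.37
  = 4.3460 + 7.62660
  = 11.973
  ≈ 11.97

11.97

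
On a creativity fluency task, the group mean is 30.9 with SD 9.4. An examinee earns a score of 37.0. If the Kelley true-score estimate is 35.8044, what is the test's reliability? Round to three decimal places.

T̂ = ρX + (1 − ρ)μ  ⇒  T̂ − μ = ρ(X − μ)
ρ = (T̂ − μ)/(X − μ) = (35.8044 − 30.9) / (37.0 − 30.9) = 4.9044 / 6.1 = 0.80400

0.804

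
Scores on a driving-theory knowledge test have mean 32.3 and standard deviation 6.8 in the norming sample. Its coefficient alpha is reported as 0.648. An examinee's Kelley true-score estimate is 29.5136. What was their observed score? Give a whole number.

28

T̂ = ρX + (1 − ρ)μ  ⇒  X = (T̂ − (1 − ρ)μ) / ρ
X = (29.5136 − 0.352 × 32.3) / 0.648 = (29.5136 − 11.3696) / 0.648 = 18.1440 / 0.648 = 28.00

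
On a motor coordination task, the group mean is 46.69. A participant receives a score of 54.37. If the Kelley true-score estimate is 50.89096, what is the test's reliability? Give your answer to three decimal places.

T̂ = ρX + (1 − ρ)μ  ⇒  T̂ − μ = ρ(X − μ)
ρ = (T̂ − μ)/(X − μ) = (50.89096 − 46.69) / (54.37 − 46.69) = 4.20096 / 7.68 = 0.54700

0.547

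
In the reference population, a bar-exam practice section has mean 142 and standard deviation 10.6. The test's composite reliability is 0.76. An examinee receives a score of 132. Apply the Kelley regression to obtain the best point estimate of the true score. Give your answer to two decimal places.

Regress the observed score toward the mean by the unreliability: T̂ = 0.76·132 + 0.24·142 = 100.32 + 34.08 = 134.400.

134.40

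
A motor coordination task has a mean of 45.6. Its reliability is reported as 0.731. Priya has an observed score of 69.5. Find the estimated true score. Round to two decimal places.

63.07

T̂ = 0.731(69.5) + 0.269(45.6) = 50.8045 + 12.2664 = 63.071 → 63.07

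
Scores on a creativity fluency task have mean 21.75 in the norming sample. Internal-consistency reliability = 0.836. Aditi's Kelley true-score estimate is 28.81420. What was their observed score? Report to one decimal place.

T̂ = ρX + (1 − ρ)μ  ⇒  X = (T̂ − (1 − ρ)μ) / ρ
X = (28.81420 − 0.164 × 21.75) / 0.836 = (28.81420 − 3.56700) / 0.836 = 25.24720 / 0.836 = 30.200

30.2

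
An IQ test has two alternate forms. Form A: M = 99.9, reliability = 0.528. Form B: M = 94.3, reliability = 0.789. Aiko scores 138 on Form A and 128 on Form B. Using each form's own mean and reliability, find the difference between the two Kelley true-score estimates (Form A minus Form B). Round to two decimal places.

-0.87

T̂_A = 0.528(138) + 0.472(99.9) = 120.0168
T̂_B = 0.789(128) + 0.211(94.3) = 120.8893
T̂_A − T̂_B = -0.8725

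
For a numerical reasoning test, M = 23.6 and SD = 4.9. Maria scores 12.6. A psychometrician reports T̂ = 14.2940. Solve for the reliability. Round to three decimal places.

T̂ = ρX + (1 − ρ)μ  ⇒  T̂ − μ = ρ(X − μ)
ρ = (T̂ − μ)/(X − μ) = (14.2940 − 23.6) / (12.6 − 23.6) = -9.3060 / -11.0 = 0.84600

0.846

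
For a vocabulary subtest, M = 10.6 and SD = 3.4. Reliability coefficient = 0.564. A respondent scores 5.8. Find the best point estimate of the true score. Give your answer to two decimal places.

T̂ = ρX + (1 − ρ)μ
  = 0.564 × 5.8 + 0.436 × 10.6
  = 3.2712 + 4.6216
  = 7.893
  ≈ 7.89

7.89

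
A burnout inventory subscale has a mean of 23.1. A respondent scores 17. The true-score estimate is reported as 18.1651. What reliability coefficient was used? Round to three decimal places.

T̂ = ρX + (1 − ρ)μ  ⇒  T̂ − μ = ρ(X − μ)
ρ = (T̂ − μ)/(X − μ) = (18.1651 − 23.1) / (17 − 23.1) = -4.9349 / -6.1 = 0.80900

0.809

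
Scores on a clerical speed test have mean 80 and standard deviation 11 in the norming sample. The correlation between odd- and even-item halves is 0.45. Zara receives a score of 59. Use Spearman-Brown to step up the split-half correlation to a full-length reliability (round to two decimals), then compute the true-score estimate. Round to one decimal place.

67.0

Spearman-Brown: ρ = 2r/(1 + r) = 2(0.45)/(1 + 0.45) = 0.900/1.45 = 0.6207 → 0.62
Kelley's formula gives T̂ = 0.62·59 + 0.38·80 = 36.58 + 30.40 = 66.98.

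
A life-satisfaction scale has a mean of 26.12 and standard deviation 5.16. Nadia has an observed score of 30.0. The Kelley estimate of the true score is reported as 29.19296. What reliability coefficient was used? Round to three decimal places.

0.792

T̂ = ρX + (1 − ρ)μ  ⇒  T̂ − μ = ρ(X − μ)
ρ = (T̂ − μ)/(X − μ) = (29.19296 − 26.12) / (30.0 − 26.12) = 3.07296 / 3.88 = 0.79200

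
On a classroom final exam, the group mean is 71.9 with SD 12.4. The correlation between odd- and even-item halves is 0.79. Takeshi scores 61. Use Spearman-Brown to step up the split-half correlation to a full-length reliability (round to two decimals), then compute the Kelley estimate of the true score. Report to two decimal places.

62.31

Spearman-Brown: ρ = 2r/(1 + r) = 2(0.79)/(1 + 0.79) = 1.580/1.79 = 0.8827 → 0.88
T̂ = 0.88(61) + 0.12(71.9) = 53.68 + 8.628 = 62.308 → 62.31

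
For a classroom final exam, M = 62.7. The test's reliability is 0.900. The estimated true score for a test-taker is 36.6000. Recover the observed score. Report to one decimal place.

33.7

T̂ = ρX + (1 − ρ)μ  ⇒  X = (T̂ − (1 − ρ)μ) / ρ
X = (36.6000 − 0.100 × 62.7) / 0.900 = (36.6000 − 6.2700) / 0.900 = 30.3300 / 0.900 = 33.700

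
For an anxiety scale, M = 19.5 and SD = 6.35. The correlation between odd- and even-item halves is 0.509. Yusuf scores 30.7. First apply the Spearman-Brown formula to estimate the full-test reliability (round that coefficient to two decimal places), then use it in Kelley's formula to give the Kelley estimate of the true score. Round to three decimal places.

27.004

Spearman-Brown: ρ = 2r/(1 + r) = 2(0.509)/(1 + 0.509) = 1.0180/1.509 = 0.6746 → 0.67
T̂ = 0.67(30.7) + 0.33(19.5) = 20.569 + 6.435 = 27.0040 → 27.004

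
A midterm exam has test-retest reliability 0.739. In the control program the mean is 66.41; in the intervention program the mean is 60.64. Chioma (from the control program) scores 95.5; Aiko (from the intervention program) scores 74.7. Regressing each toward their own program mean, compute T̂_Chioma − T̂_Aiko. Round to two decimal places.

16.88

T̂_Chioma = 0.739(95.5) + 0.261(66.41) = 87.9075
T̂_Aiko = 0.739(74.7) + 0.261(60.64) = 71.0303
Difference = 87.9075 − 71.0303 = 16.8772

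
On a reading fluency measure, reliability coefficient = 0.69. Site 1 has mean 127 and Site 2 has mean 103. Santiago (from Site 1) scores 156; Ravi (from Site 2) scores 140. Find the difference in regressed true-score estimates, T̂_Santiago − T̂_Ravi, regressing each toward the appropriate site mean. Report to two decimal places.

18.48

T̂_Santiago = 0.69(156) + 0.31(127) = 147.0100
T̂_Ravi = 0.69(140) + 0.31(103) = 128.5300
Difference = 147.0100 − 128.5300 = 18.4800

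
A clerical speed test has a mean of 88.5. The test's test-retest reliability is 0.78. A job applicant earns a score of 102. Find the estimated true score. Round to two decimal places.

T̂ = 0.78(102) + 0.22(88.5) = 79.56 + 19.470 = 99.030 → 99.03

99.03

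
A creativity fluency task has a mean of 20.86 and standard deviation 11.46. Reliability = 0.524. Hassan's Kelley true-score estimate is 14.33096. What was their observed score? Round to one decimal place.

8.4

T̂ = ρX + (1 − ρ)μ  ⇒  X = (T̂ − (1 − ρ)μ) / ρ
X = (14.33096 − 0.476 × 20.86) / 0.524 = (14.33096 − 9.92936) / 0.524 = 4.40160 / 0.524 = 8.400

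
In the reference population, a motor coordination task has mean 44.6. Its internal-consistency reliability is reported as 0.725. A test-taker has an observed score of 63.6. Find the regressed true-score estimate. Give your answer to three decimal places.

T̂ = 0.725(63.6) + 0.275(44.6) = 46.1100 + 12.2650 = 58.3750 → 58.375

58.375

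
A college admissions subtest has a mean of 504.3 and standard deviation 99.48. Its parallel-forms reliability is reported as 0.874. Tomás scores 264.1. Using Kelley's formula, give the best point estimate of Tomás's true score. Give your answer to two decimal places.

T̂ = ρX + (1 − ρ)μ
  = 0.874 × 264.1 + 0.126 × 504.3
  = 230.8234 + 63.5418
  = 294.365
  ≈ 294.37

294.37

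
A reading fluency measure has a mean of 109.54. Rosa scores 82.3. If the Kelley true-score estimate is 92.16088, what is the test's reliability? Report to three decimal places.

0.638

T̂ = ρX + (1 − ρ)μ  ⇒  T̂ − μ = ρ(X − μ)
ρ = (T̂ − μ)/(X − μ) = (92.16088 − 109.54) / (82.3 − 109.54) = -17.37912 / -27.24 = 0.63800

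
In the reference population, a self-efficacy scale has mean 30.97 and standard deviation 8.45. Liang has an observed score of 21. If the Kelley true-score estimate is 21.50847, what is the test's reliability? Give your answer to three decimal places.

0.949

T̂ = ρX + (1 − ρ)μ  ⇒  T̂ − μ = ρ(X − μ)
ρ = (T̂ − μ)/(X − μ) = (21.50847 − 30.97) / (21 − 30.97) = -9.46153 / -9.97 = 0.94900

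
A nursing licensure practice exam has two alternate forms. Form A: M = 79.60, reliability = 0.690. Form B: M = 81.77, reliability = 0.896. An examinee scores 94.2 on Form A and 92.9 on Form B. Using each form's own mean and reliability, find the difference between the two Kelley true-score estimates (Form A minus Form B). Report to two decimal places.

T̂_A = 0.690(94.2) + 0.310(79.60) = 89.6740
T̂_B = 0.896(92.9) + 0.104(81.77) = 91.7425
T̂_A − T̂_B = -2.0685

-2.07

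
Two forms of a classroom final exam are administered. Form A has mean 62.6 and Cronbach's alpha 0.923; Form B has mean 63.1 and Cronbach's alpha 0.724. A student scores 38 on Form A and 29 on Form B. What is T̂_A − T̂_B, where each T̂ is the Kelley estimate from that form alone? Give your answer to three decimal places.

T̂_A = 0.923(38) + 0.077(62.6) = 39.89420
T̂_B = 0.724(29) + 0.276(63.1) = 38.41160
T̂_A − T̂_B = 1.48260

1.483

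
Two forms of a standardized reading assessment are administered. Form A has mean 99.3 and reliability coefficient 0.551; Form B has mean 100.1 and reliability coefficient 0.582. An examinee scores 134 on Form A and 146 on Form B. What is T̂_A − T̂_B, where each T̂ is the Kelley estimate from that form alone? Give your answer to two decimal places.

T̂_A = 0.551(134) + 0.449(99.3) = 118.4197
T̂_B = 0.582(146) + 0.418(100.1) = 126.8138
T̂_A − T̂_B = -8.3941

-8.39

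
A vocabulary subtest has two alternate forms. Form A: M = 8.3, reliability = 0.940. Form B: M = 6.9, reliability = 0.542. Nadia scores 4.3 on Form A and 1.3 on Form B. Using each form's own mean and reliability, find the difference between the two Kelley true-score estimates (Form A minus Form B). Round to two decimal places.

0.68

T̂_A = 0.940(4.3) + 0.060(8.3) = 4.5400
T̂_B = 0.542(1.3) + 0.458(6.9) = 3.8648
T̂_A − T̂_B = 0.6752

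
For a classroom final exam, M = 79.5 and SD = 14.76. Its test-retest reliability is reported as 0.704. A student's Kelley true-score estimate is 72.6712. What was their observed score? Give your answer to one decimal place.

69.8

T̂ = ρX + (1 − ρ)μ  ⇒  X = (T̂ − (1 − ρ)μ) / ρ
X = (72.6712 − 0.296 × 79.5) / 0.704 = (72.6712 − 23.5320) / 0.704 = 49.1392 / 0.704 = 69.800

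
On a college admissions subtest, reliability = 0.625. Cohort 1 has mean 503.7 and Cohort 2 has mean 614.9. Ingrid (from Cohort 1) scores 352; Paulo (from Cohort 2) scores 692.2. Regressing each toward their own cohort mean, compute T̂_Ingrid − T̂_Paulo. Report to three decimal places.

-254.325

T̂_Ingrid = 0.625(352) + 0.375(503.7) = 408.88750
T̂_Paulo = 0.625(692.2) + 0.375(614.9) = 663.21250
Difference = 408.88750 − 663.21250 = -254.32500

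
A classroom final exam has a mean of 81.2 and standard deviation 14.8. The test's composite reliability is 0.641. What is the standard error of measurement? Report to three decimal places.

8.868

SEM = SD · √(1 − ρ) = 14.8 × √0.359 = 14.8 × 0.5992 = 8.8677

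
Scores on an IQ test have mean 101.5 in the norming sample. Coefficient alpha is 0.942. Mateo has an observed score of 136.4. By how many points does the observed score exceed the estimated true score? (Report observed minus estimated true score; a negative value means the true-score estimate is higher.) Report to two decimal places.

T̂ = 0.942(136.4) + 0.058(101.5) = 128.4888 + 5.8870 = 134.3758 → 134.376
X − T̂ = 136.4 − 134.376 = 2.024 → 2.02

2.02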